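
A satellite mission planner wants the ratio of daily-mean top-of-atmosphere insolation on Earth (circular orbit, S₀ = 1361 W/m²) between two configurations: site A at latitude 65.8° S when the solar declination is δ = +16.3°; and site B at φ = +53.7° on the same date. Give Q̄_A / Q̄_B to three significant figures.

— Configuration A (φ=-65.8°):
cos H₀ = −tan(-65.8°) tan(+16.300°) = 0.6507, H₀ = 0.8623 rad.
Bracket: H₀ sin φ sin δ + cos φ cos δ sin H₀ = 0.8623×-0.91212×0.28067 + 0.40992×0.95981×0.75936 = -0.220753 + 0.298767 = 0.078014.
Q̄ = (S₀/π) × [bracket] = (1361/π) × 0.078014 = 33.797 W/m².
— Configuration B (φ=+53.7°):
cos H₀ = −tan(+53.7°) tan(+16.300°) = -0.3981, H₀ = 1.9802 rad.
Bracket: H₀ sin φ sin δ + cos φ cos δ sin H₀ = 1.9802×0.80593×0.28067 + 0.59201×0.95981×0.91735 = 0.447922 + 0.521254 = 0.969176.
Q̄ = (S₀/π) × [bracket] = (1361/π) × 0.969176 = 419.87 W/m².
Ratio Q̄_A / Q̄_B = 33.797 / 419.87 = 0.08049.

Q̄_A / Q̄_B ≈ 0.0805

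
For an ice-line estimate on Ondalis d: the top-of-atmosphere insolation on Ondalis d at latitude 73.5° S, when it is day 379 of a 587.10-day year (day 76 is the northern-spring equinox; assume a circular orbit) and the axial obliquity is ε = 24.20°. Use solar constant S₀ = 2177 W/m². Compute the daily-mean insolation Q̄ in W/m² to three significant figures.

Q̄ ≈ 242 W/m²

Solar longitude: λ_s = 360° × (379 − 76)/587.10 = 185.795°.
sin δ = sin 24.20° × sin 185.795° = -0.04139, so δ = -2.372°.
cos H₀ = −tan(-73.5°) tan(-2.372°) = -0.1398, H₀ = 1.7111 rad.
Bracket: H₀ sin φ sin δ + cos φ cos δ sin H₀ = 1.7111×-0.95882×-0.04139 + 0.28402×0.99914×0.99017 = 0.067906 + 0.280986 = 0.348892.
Q̄ = (S₀/π) × [bracket] = (2177/π) × 0.348892 = 241.8 W/m².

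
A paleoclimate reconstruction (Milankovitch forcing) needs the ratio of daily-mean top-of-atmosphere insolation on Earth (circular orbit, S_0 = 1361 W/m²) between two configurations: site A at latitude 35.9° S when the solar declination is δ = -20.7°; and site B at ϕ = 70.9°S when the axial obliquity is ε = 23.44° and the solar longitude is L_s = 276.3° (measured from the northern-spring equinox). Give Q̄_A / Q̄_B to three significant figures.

— Configuration A (ϕ=-35.9°):
cos h₀ = −tan(-35.9°) tan(-20.700°) = -0.2735, h₀ = 1.8479 rad.
Bracket: h₀ sin ϕ sin δ + cos ϕ cos δ sin h₀ = 1.8479×-0.58637×-0.35347 + 0.81004×0.93544×0.96186 = 0.383004 + 0.728843 = 1.111847.
Q̄ = (S_0/π) × [bracket] = (1361/π) × 1.111847 = 481.67 W/m².
— Configuration B (ϕ=-70.9°):
Solar declination: sin δ = sin ε · sin L_s = sin 23.44° × sin 276.3° = -0.39539, so δ = -23.290°.
cos h₀ = −tan(-70.9°) tan(-23.290°) = -1.2431 ≤ −1 ⇒ polar day, h₀ = π.
Bracket: h₀ sin ϕ sin δ + cos ϕ cos δ sin h₀ = 3.1416×-0.94495×-0.39539 + 0.32722×0.91851×0.00000 = 1.173776 + 0.000000 = 1.173776.
Q̄ = (S_0/π) × [bracket] = (1361/π) × 1.173776 = 508.50 W/m².
Ratio Q̄_A / Q̄_B = 481.67 / 508.50 = 0.9472.

Q̄_A / Q̄_B ≈ 0.947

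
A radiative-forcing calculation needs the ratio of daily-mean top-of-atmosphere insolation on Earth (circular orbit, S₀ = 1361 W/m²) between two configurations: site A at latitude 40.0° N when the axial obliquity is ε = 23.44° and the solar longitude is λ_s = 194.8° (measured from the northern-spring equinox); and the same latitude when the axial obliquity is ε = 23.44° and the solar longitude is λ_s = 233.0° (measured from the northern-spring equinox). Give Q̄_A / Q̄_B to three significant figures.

Q̄_A / Q̄_B ≈ 1.52

— Configuration A (φ=+40.0°):
Solar declination: sin δ = sin ε · sin λ_s = sin 23.44° × sin 194.8° = -0.10161, so δ = -5.832°.
cos H₀ = −tan(+40.0°) tan(-5.832°) = 0.0857, H₀ = 1.4850 rad.
Bracket: H₀ sin φ sin δ + cos φ cos δ sin H₀ = 1.4850×0.64279×-0.10161 + 0.76604×0.99482×0.99632 = -0.096991 + 0.759267 = 0.662276.
Q̄ = (S₀/π) × [bracket] = (1361/π) × 0.662276 = 286.91 W/m².
— Configuration B (φ=+40.0°):
Solar declination: sin δ = sin ε · sin λ_s = sin 23.44° × sin 233.0° = -0.31769, so δ = -18.523°.
cos H₀ = −tan(+40.0°) tan(-18.523°) = 0.2811, H₀ = 1.2858 rad.
Bracket: H₀ sin φ sin δ + cos φ cos δ sin H₀ = 1.2858×0.64279×-0.31769 + 0.76604×0.94820×0.95967 = -0.262571 + 0.697065 = 0.434494.
Q̄ = (S₀/π) × [bracket] = (1361/π) × 0.434494 = 188.23 W/m².
Ratio Q̄_A / Q̄_B = 286.91 / 188.23 = 1.524.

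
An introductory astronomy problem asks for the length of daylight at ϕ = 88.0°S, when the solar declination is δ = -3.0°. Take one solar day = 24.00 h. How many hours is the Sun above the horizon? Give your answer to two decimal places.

24.00 h

Sunrise equation: cos h₀ = −tan ϕ · tan δ = -1.5008 ≤ −1, so the Sun never sets (polar day) and h₀ = π.
Daylight = 2h₀/(2π) × 24.00 h = (3.1416/π) × 24.00 = 24.00 h.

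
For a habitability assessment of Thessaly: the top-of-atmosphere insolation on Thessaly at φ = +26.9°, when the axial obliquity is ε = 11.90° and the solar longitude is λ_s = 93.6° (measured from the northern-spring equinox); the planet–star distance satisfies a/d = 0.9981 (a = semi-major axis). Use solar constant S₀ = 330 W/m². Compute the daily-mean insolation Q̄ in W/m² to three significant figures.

Q̄ ≈ 107 W/m²

Solar declination: sin δ = sin ε · sin λ_s = sin 11.90° × sin 93.6° = 0.20580, so δ = +11.876°.
cos H₀ = −tan(+26.9°) tan(+11.876°) = -0.1067, H₀ = 1.6777 rad.
Bracket: H₀ sin φ sin δ + cos φ cos δ sin H₀ = 1.6777×0.45243×0.20580 + 0.89180×0.97859×0.99429 = 0.156211 + 0.867723 = 1.023934.
Inverse-square distance factor (a/d)² = 0.9981² = 0.996204.
Q̄ = (S₀/π) × 0.996204 × [bracket] = (330/π) × 0.996204 × 1.023934 = 107.1 W/m².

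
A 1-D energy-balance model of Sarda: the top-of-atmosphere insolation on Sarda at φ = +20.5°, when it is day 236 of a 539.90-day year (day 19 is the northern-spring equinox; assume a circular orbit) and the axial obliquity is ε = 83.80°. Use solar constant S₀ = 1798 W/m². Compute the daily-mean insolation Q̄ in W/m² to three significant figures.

Q̄ ≈ 635 W/m²

Solar longitude: λ_s = 360° × (236 − 19)/539.90 = 144.693°.
sin δ = sin 83.80° × sin 144.693° = 0.57457, so δ = +35.070°.
cos H₀ = −tan(+20.5°) tan(+35.070°) = -0.2625, H₀ = 1.8364 rad.
Bracket: H₀ sin φ sin δ + cos φ cos δ sin H₀ = 1.8364×0.35021×0.57457 + 0.93667×0.81846×0.96494 = 0.369521 + 0.739749 = 1.109270.
Q̄ = (S₀/π) × [bracket] = (1798/π) × 1.109270 = 634.9 W/m².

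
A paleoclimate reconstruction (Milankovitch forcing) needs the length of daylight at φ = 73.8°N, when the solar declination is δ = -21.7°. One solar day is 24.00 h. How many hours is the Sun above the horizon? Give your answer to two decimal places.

0.00 h

cos H₀ = −tan φ · tan δ = 1.3697 ≥ 1, so the Sun never rises (polar night) and H₀ = 0.
Daylight = 2H₀/(2π) × 24.00 h = (0.0000/π) × 24.00 = 0.00 h.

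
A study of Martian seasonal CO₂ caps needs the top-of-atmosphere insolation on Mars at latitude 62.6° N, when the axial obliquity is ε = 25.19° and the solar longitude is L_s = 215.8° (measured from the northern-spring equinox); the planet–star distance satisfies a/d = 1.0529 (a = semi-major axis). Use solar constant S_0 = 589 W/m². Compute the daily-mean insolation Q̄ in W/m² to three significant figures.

Q̄ ≈ 32.1 W/m²

Solar declination: sin δ = sin ε · sin L_s = sin 25.19° × sin 215.8° = -0.24897, so δ = -14.417°.
cos h₀ = −tan(+62.6°) tan(-14.417°) = 0.4959, h₀ = 1.0519 rad.
Bracket: h₀ sin ϕ sin δ + cos ϕ cos δ sin h₀ = 1.0519×0.88782×-0.24897 + 0.46020×0.96851×0.86836 = -0.232513 + 0.387035 = 0.154522.
Inverse-square distance factor (a/d)² = 1.0529² = 1.108598.
Q̄ = (S_0/π) × 1.108598 × [bracket] = (589/π) × 1.108598 × 0.154522 = 32.12 W/m².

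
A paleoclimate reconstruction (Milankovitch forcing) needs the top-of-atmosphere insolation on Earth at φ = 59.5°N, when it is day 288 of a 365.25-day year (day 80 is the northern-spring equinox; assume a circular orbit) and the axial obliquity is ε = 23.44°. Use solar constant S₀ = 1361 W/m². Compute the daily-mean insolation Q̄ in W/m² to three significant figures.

Q̄ ≈ 127 W/m²

Solar longitude: λ_s = 360° × (288 − 80)/365.25 = 205.010°.
sin δ = sin 23.44° × sin 205.010° = -0.16818, so δ = -9.682°.
cos H₀ = −tan(+59.5°) tan(-9.682°) = 0.2896, H₀ = 1.2770 rad.
Bracket: H₀ sin φ sin δ + cos φ cos δ sin H₀ = 1.2770×0.86163×-0.16818 + 0.50754×0.98576×0.95714 = -0.185049 + 0.478869 = 0.293820.
Q̄ = (S₀/π) × [bracket] = (1361/π) × 0.293820 = 127.3 W/m².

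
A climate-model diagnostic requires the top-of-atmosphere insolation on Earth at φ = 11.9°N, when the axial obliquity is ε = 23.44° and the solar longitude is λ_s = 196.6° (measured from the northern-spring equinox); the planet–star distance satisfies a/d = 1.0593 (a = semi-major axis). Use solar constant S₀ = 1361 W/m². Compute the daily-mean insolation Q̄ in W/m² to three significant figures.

Solar declination: sin δ = sin ε · sin λ_s = sin 23.44° × sin 196.6° = -0.11364, so δ = -6.525°.
cos H₀ = −tan(+11.9°) tan(-6.525°) = 0.0241, H₀ = 1.5467 rad.
Bracket: H₀ sin φ sin δ + cos φ cos δ sin H₀ = 1.5467×0.20620×-0.11364 + 0.97851×0.99352×0.99971 = -0.036243 + 0.971887 = 0.935644.
Inverse-square distance factor (a/d)² = 1.0593² = 1.122116.
Q̄ = (S₀/π) × 1.122116 × [bracket] = (1361/π) × 1.122116 × 0.935644 = 454.8 W/m².

Q̄ ≈ 455 W/m²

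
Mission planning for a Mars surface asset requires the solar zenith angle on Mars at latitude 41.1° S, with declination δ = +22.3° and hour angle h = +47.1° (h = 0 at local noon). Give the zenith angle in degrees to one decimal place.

θ_z = 77.0°

cos θ_z = sin φ sin δ + cos φ cos δ cos h = -0.249445 + 0.474601 = 0.225156.
θ_z = arccos(0.225156) = 77.0°.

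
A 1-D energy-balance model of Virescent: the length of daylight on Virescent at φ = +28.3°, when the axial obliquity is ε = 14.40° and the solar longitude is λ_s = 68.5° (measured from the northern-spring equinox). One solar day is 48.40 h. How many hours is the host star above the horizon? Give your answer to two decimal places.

26.18 h

Solar declination: sin δ = sin ε · sin λ_s = sin 14.40° × sin 68.5° = 0.23139, so δ = +13.379°.
cos H₀ = −tan φ · tan δ = −tan(+28.3°) × tan(+13.379°) = -0.1281, so H₀ = 1.6992 rad = 97.36°.
Daylight = 2H₀/(2π) × 48.40 h = (1.6992/π) × 48.40 = 26.18 h.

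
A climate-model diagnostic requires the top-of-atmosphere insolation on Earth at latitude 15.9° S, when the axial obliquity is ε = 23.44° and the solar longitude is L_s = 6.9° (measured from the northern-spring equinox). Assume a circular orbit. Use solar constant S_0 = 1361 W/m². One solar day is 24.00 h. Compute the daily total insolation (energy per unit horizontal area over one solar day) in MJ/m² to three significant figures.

35.2 MJ/m²

Solar declination: sin δ = sin ε · sin L_s = sin 23.44° × sin 6.9° = 0.04779, so δ = +2.739°.
cos h₀ = −tan(-15.9°) tan(+2.739°) = 0.0136, h₀ = 1.5572 rad.
Bracket: h₀ sin ϕ sin δ + cos ϕ cos δ sin h₀ = 1.5572×-0.27396×0.04779 + 0.96174×0.99886×0.99991 = -0.020388 + 0.960557 = 0.940169.
Q̄ = (S_0/π) × [bracket] = (1361/π) × 0.940169 = 407.30 W/m².
Daily total = Q̄ × 24.00 h × 3600 s/h = 407.30 × 24.00 × 3600 / 10⁶ = 35.19 MJ/m².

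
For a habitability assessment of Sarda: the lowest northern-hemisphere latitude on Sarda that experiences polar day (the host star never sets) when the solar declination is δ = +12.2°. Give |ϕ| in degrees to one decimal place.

Polar day requires cos h₀ = −tan ϕ tan δ ≤ −1, i.e. tan ϕ tan δ ≥ 1.
The boundary is |tan ϕ| · |tan δ| = 1, so |ϕ| = 90° − |δ| = 90° − 12.2° = 77.8° in the northern hemisphere.

|ϕ| = 77.8°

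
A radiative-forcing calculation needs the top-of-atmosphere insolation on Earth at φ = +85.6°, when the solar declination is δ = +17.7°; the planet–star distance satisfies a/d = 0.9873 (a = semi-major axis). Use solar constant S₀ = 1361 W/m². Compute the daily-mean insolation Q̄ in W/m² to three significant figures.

Q̄ ≈ 402 W/m²

cos H₀ = −tan(+85.6°) tan(+17.700°) = -4.1476 ≤ −1 ⇒ polar day, H₀ = π.
Bracket: H₀ sin φ sin δ + cos φ cos δ sin H₀ = 3.1416×0.99705×0.30403 + 0.07672×0.95266×0.00000 = 0.952323 + 0.000000 = 0.952323.
Inverse-square distance factor (a/d)² = 0.9873² = 0.974761.
Q̄ = (S₀/π) × 0.974761 × [bracket] = (1361/π) × 0.974761 × 0.952323 = 402.2 W/m².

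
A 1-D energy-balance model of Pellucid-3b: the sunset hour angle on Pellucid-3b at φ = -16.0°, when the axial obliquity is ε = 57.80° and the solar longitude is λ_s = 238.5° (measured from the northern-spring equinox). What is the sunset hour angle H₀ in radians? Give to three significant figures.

H₀ = 1.87 rad

Solar declination: sin δ = sin ε · sin λ_s = sin 57.80° × sin 238.5° = -0.72150, so δ = -46.178°.
cos H₀ = −tan φ · tan δ = −tan(-16.0°) × tan(-46.178°) = -0.2988, so H₀ = 1.8742 rad = 107.38°.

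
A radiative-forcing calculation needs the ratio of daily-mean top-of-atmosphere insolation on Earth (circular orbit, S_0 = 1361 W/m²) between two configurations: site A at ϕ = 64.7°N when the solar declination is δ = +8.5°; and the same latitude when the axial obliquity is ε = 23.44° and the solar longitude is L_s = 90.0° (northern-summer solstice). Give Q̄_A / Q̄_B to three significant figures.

— Configuration A (ϕ=+64.7°):
cos h₀ = −tan(+64.7°) tan(+8.500°) = -0.3162, h₀ = 1.8925 rad.
Bracket: h₀ sin ϕ sin δ + cos ϕ cos δ sin h₀ = 1.8925×0.90408×0.14781 + 0.42736×0.98902×0.94870 = 0.252899 + 0.400985 = 0.653884.
Q̄ = (S_0/π) × [bracket] = (1361/π) × 0.653884 = 283.28 W/m².
— Configuration B (ϕ=+64.7°):
Solar declination: sin δ = sin ε · sin L_s = sin 23.44° × sin 90.0° = 0.39779, so δ = +23.440°.
cos h₀ = −tan(+64.7°) tan(+23.440°) = -0.9172, h₀ = 2.7318 rad.
Bracket: h₀ sin ϕ sin δ + cos ϕ cos δ sin h₀ = 2.7318×0.90408×0.39779 + 0.42736×0.91748×0.39838 = 0.982448 + 0.156203 = 1.138651.
Q̄ = (S_0/π) × [bracket] = (1361/π) × 1.138651 = 493.29 W/m².
Ratio Q̄_A / Q̄_B = 283.28 / 493.29 = 0.5743.

Q̄_A / Q̄_B ≈ 0.574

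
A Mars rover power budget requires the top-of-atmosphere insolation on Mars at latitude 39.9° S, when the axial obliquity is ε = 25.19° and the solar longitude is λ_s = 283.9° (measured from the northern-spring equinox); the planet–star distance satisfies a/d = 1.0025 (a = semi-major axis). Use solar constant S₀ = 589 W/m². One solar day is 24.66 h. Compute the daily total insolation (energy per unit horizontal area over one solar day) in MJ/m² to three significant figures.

Solar declination: sin δ = sin ε · sin λ_s = sin 25.19° × sin 283.9° = -0.41316, so δ = -24.403°.
cos H₀ = −tan(-39.9°) tan(-24.403°) = -0.3793, H₀ = 1.9599 rad.
Bracket: H₀ sin φ sin δ + cos φ cos δ sin H₀ = 1.9599×-0.64145×-0.41316 + 0.76717×0.91066×0.92526 = 0.519416 + 0.646415 = 1.165831.
Inverse-square distance factor (a/d)² = 1.0025² = 1.005006.
Q̄ = (S₀/π) × 1.005006 × [bracket] = (589/π) × 1.005006 × 1.165831 = 219.67 W/m².
Daily total = Q̄ × 24.66 h × 3600 s/h = 219.67 × 24.66 × 3600 / 10⁶ = 19.50 MJ/m².

19.5 MJ/m²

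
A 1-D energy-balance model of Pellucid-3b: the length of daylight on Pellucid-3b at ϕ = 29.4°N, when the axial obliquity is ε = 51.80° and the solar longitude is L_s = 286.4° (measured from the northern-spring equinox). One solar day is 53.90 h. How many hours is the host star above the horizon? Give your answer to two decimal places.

14.89 h

Solar declination: sin δ = sin ε · sin L_s = sin 51.80° × sin 286.4° = -0.75388, so δ = -48.928°.
cos h₀ = −tan ϕ · tan δ = −tan(+29.4°) × tan(-48.928°) = 0.6466, so h₀ = 0.8677 rad = 49.72°.
Daylight = 2h₀/(2π) × 53.90 h = (0.8677/π) × 53.90 = 14.89 h.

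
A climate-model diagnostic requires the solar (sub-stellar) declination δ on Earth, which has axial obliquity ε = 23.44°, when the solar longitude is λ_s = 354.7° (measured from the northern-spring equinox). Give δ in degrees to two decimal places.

δ = -2.11°

sin δ = sin ε · sin λ_s = sin 23.44° × sin 354.7° = -0.036744.
δ = arcsin(-0.036744) = -2.11°.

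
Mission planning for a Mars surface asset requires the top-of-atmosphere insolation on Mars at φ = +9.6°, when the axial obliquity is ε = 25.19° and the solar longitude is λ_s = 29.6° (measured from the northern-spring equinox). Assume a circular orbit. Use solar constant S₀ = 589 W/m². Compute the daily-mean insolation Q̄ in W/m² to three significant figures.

Q̄ ≈ 191 W/m²

Solar declination: sin δ = sin ε · sin λ_s = sin 25.19° × sin 29.6° = 0.21023, so δ = +12.136°.
cos H₀ = −tan(+9.6°) tan(+12.136°) = -0.0364, H₀ = 1.6072 rad.
Bracket: H₀ sin φ sin δ + cos φ cos δ sin H₀ = 1.6072×0.16677×0.21023 + 0.98600×0.97765×0.99934 = 0.056349 + 0.963327 = 1.019676.
Q̄ = (S₀/π) × [bracket] = (589/π) × 1.019676 = 191.2 W/m².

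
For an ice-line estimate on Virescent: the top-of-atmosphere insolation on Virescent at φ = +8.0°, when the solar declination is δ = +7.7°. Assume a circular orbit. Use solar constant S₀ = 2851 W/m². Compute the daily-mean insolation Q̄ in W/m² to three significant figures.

cos H₀ = −tan(+8.0°) tan(+7.700°) = -0.0190, H₀ = 1.5898 rad.
Bracket: H₀ sin φ sin δ + cos φ cos δ sin H₀ = 1.5898×0.13917×0.13399 + 0.99027×0.99098×0.99982 = 0.029646 + 0.981161 = 1.010807.
Q̄ = (S₀/π) × [bracket] = (2851/π) × 1.010807 = 917.3 W/m².

Q̄ ≈ 917 W/m²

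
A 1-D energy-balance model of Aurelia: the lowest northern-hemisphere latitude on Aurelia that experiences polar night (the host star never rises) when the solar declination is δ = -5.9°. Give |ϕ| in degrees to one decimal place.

|ϕ| = 84.1°

Polar night requires cos h₀ = −tan ϕ tan δ ≥ 1, i.e. tan ϕ tan δ ≤ −1.
The boundary is |tan ϕ| · |tan δ| = 1, so |ϕ| = 90° − |δ| = 90° − 5.9° = 84.1° in the northern hemisphere.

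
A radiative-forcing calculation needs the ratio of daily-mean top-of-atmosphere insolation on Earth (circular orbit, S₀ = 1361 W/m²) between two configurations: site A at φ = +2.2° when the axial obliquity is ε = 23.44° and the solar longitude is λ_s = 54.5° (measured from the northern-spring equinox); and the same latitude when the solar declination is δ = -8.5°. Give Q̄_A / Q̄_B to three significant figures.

Q̄_A / Q̄_B ≈ 0.985

— Configuration A (φ=+2.2°):
Solar declination: sin δ = sin ε · sin λ_s = sin 23.44° × sin 54.5° = 0.32385, so δ = +18.896°.
cos H₀ = −tan(+2.2°) tan(+18.896°) = -0.0131, H₀ = 1.5839 rad.
Bracket: H₀ sin φ sin δ + cos φ cos δ sin H₀ = 1.5839×0.03839×0.32385 + 0.99926×0.94611×0.99991 = 0.019692 + 0.945325 = 0.965017.
Q̄ = (S₀/π) × [bracket] = (1361/π) × 0.965017 = 418.06 W/m².
— Configuration B (φ=+2.2°):
cos H₀ = −tan(+2.2°) tan(-8.500°) = 0.0057, H₀ = 1.5651 rad.
Bracket: H₀ sin φ sin δ + cos φ cos δ sin H₀ = 1.5651×0.03839×-0.14781 + 0.99926×0.98902×0.99998 = -0.008881 + 0.988268 = 0.979387.
Q̄ = (S₀/π) × [bracket] = (1361/π) × 0.979387 = 424.29 W/m².
Ratio Q̄_A / Q̄_B = 418.06 / 424.29 = 0.9853.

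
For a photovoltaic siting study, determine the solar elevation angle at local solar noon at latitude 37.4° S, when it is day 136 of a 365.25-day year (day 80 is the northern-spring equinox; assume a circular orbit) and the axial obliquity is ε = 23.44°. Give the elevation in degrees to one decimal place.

Solar longitude: λ_s = 360° × (136 − 80)/365.25 = 55.195°.
sin δ = sin 23.44° × sin 55.195° = 0.32662, so δ = +19.064°.
At local noon the hour angle is zero, so the zenith angle equals |φ − δ| = |-37.4° − (+19.064°)| = 56.464°.
Elevation = 90° − 56.464° = 33.5°.

33.5°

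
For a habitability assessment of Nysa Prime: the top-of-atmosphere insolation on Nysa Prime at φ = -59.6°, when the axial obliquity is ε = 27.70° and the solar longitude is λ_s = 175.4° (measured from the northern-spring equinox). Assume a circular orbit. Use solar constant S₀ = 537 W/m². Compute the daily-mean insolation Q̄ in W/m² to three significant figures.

Q̄ ≈ 78.0 W/m²

Solar declination: sin δ = sin ε · sin λ_s = sin 27.70° × sin 175.4° = 0.03728, so δ = +2.136°.
cos H₀ = −tan(-59.6°) tan(+2.136°) = 0.0636, H₀ = 1.5072 rad.
Bracket: H₀ sin φ sin δ + cos φ cos δ sin H₀ = 1.5072×-0.86251×0.03728 + 0.50603×0.99930×0.99798 = -0.048463 + 0.504654 = 0.456191.
Q̄ = (S₀/π) × [bracket] = (537/π) × 0.456191 = 77.98 W/m².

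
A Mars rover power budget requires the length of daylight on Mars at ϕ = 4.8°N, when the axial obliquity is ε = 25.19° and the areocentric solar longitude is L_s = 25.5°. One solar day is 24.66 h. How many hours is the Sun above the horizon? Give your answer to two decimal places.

sin δ = sin 25.19° × sin 25.5° = 0.18323, so δ = +10.558°.
cos h₀ = −tan ϕ · tan δ = −tan(+4.8°) × tan(+10.558°) = -0.0157, so h₀ = 1.5864 rad = 90.90°.
Daylight = 2h₀/(2π) × 24.66 h = (1.5864/π) × 24.66 = 12.45 h.

12.45 h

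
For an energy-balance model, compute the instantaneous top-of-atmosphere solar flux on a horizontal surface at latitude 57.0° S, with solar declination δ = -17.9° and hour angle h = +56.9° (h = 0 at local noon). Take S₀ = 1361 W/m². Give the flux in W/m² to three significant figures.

736 W/m²

cos θ_z = sin φ sin δ + cos φ cos δ cos h = 0.257771 + 0.283031 = 0.540802.
Flux = S₀ · cos θ_z = 1361 × 0.540802 = 736.0 W/m².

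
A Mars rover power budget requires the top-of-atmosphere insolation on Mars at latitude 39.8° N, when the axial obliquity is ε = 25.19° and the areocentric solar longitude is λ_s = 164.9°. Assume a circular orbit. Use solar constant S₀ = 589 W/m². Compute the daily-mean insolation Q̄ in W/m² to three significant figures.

sin δ = sin 25.19° × sin 164.9° = 0.11088, so δ = +6.366°.
cos H₀ = −tan(+39.8°) tan(+6.366°) = -0.0930, H₀ = 1.6639 rad.
Bracket: H₀ sin φ sin δ + cos φ cos δ sin H₀ = 1.6639×0.64011×0.11088 + 0.76828×0.99383×0.99567 = 0.118096 + 0.760234 = 0.878330.
Q̄ = (S₀/π) × [bracket] = (589/π) × 0.878330 = 164.7 W/m².

Q̄ ≈ 165 W/m²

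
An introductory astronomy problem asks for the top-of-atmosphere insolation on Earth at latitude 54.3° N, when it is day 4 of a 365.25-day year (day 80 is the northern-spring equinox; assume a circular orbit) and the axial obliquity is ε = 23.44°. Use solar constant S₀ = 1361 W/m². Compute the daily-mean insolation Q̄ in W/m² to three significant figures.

Q̄ ≈ 61.5 W/m²

Solar longitude: λ_s = 360° × (4 − 80)/365.25 = -74.908°, i.e. -74.908° + 360° = 285.092°.
sin δ = sin 23.44° × sin 285.092° = -0.38407, so δ = -22.586°.
cos H₀ = −tan(+54.3°) tan(-22.586°) = 0.5789, H₀ = 0.9534 rad.
Bracket: H₀ sin φ sin δ + cos φ cos δ sin H₀ = 0.9534×0.81208×-0.38407 + 0.58354×0.92330×0.81541 = -0.297361 + 0.439329 = 0.141968.
Q̄ = (S₀/π) × [bracket] = (1361/π) × 0.141968 = 61.50 W/m².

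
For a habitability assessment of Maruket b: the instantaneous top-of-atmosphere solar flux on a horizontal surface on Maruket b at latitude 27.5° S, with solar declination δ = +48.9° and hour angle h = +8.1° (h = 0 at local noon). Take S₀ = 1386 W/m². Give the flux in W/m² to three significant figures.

cos θ_z = sin φ sin δ + cos φ cos δ cos h = -0.347957 + 0.577282 = 0.229325.
Flux = S₀ · cos θ_z = 1386 × 0.229325 = 317.8 W/m².

318 W/m²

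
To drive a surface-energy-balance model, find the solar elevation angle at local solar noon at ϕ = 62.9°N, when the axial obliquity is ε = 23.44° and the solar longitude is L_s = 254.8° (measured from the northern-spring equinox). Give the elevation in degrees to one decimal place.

Solar declination: sin δ = sin ε · sin L_s = sin 23.44° × sin 254.8° = -0.38387, so δ = -22.574°.
At local noon the hour angle is zero, so the zenith angle equals |ϕ − δ| = |+62.9° − (-22.574°)| = 85.474°.
Elevation = 90° − 85.474° = 4.5°.

4.5°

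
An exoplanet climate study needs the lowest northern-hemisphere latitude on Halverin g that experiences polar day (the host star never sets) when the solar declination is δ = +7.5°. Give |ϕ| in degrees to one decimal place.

|ϕ| = 82.5°

Polar day requires cos h₀ = −tan ϕ tan δ ≤ −1, i.e. tan ϕ tan δ ≥ 1.
The boundary is |tan ϕ| · |tan δ| = 1, so |ϕ| = 90° − |δ| = 90° − 7.5° = 82.5° in the northern hemisphere.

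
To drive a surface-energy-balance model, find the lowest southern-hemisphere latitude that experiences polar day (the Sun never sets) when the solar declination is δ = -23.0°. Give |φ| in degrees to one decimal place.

|φ| = 67.0°

Polar day requires cos H₀ = −tan φ tan δ ≤ −1, i.e. tan φ tan δ ≥ 1.
The boundary is |tan φ| · |tan δ| = 1, so |φ| = 90° − |δ| = 90° − 23.0° = 67.0° in the southern hemisphere.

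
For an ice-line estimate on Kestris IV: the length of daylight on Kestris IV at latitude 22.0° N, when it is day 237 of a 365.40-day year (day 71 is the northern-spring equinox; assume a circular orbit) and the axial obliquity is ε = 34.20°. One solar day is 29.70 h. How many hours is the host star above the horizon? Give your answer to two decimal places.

Solar longitude: λ_s = 360° × (237 − 71)/365.40 = 163.547°.
sin δ = sin 34.20° × sin 163.547° = 0.15920, so δ = +9.160°.
cos H₀ = −tan φ · tan δ = −tan(+22.0°) × tan(+9.160°) = -0.0652, so H₀ = 1.6360 rad = 93.74°.
Daylight = 2H₀/(2π) × 29.70 h = (1.6360/π) × 29.70 = 15.47 h.

15.47 h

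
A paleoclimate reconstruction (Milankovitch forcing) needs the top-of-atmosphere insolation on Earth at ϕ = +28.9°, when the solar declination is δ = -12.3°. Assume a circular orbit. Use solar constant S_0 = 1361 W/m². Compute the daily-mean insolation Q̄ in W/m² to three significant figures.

Q̄ ≈ 303 W/m²

cos h₀ = −tan(+28.9°) tan(-12.300°) = 0.1204, h₀ = 1.4501 rad.
Bracket: h₀ sin ϕ sin δ + cos ϕ cos δ sin h₀ = 1.4501×0.48328×-0.21303 + 0.87546×0.97705×0.99273 = -0.149292 + 0.849150 = 0.699858.
Q̄ = (S_0/π) × [bracket] = (1361/π) × 0.699858 = 303.2 W/m².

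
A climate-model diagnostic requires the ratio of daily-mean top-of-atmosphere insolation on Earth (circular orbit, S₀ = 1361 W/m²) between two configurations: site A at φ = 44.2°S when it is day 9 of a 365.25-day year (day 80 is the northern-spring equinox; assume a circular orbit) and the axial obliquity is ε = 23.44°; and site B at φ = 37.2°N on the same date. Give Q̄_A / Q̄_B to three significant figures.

Q̄_A / Q̄_B ≈ 2.69

— Configuration A (φ=-44.2°):
Solar longitude: λ_s = 360° × (9 − 80)/365.25 = -69.979°, i.e. -69.979° + 360° = 290.021°.
sin δ = sin 23.44° × sin 290.021° = -0.37375, so δ = -21.947°.
cos H₀ = −tan(-44.2°) tan(-21.947°) = -0.3919, H₀ = 1.9734 rad.
Bracket: H₀ sin φ sin δ + cos φ cos δ sin H₀ = 1.9734×-0.69717×-0.37375 + 0.71691×0.92753×0.92003 = 0.514203 + 0.611779 = 1.125982.
Q̄ = (S₀/π) × [bracket] = (1361/π) × 1.125982 = 487.80 W/m².
— Configuration B (φ=+37.2°):
cos H₀ = −tan(+37.2°) tan(-21.947°) = 0.3059, H₀ = 1.2600 rad.
Bracket: H₀ sin φ sin δ + cos φ cos δ sin H₀ = 1.2600×0.60460×-0.37375 + 0.79653×0.92753×0.95208 = -0.284721 + 0.703402 = 0.418681.
Q̄ = (S₀/π) × [bracket] = (1361/π) × 0.418681 = 181.38 W/m².
Ratio Q̄_A / Q̄_B = 487.80 / 181.38 = 2.689.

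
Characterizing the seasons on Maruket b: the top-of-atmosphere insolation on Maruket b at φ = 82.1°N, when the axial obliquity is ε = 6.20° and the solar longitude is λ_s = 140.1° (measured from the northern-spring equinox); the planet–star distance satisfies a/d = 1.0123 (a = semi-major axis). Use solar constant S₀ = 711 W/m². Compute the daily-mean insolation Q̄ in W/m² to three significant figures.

Q̄ ≈ 60.9 W/m²

Solar declination: sin δ = sin ε · sin λ_s = sin 6.20° × sin 140.1° = 0.06928, so δ = +3.972°.
cos H₀ = −tan(+82.1°) tan(+3.972°) = -0.5004, H₀ = 2.0949 rad.
Bracket: H₀ sin φ sin δ + cos φ cos δ sin H₀ = 2.0949×0.99051×0.06928 + 0.13744×0.99760×0.86577 = 0.143757 + 0.118706 = 0.262463.
Inverse-square distance factor (a/d)² = 1.0123² = 1.024751.
Q̄ = (S₀/π) × 1.024751 × [bracket] = (711/π) × 1.024751 × 0.262463 = 60.87 W/m².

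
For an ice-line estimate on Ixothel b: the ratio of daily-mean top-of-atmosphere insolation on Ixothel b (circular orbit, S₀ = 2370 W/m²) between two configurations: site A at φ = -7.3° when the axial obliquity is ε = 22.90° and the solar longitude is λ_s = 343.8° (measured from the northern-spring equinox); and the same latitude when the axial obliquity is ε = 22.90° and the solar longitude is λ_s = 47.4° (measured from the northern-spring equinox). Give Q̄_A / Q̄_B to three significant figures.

Q̄_A / Q̄_B ≈ 1.13

— Configuration A (φ=-7.3°):
Solar declination: sin δ = sin ε · sin λ_s = sin 22.90° × sin 343.8° = -0.10856, so δ = -6.232°.
cos H₀ = −tan(-7.3°) tan(-6.232°) = -0.0140, H₀ = 1.5848 rad.
Bracket: H₀ sin φ sin δ + cos φ cos δ sin H₀ = 1.5848×-0.12706×-0.10856 + 0.99189×0.99409×0.99990 = 0.021860 + 0.985929 = 1.007789.
Q̄ = (S₀/π) × [bracket] = (2370/π) × 1.007789 = 760.27 W/m².
— Configuration B (φ=-7.3°):
Solar declination: sin δ = sin ε · sin λ_s = sin 22.90° × sin 47.4° = 0.28643, so δ = +16.645°.
cos H₀ = −tan(-7.3°) tan(+16.645°) = 0.0383, H₀ = 1.5325 rad.
Bracket: H₀ sin φ sin δ + cos φ cos δ sin H₀ = 1.5325×-0.12706×0.28643 + 0.99189×0.95810×0.99927 = -0.055773 + 0.949636 = 0.893863.
Q̄ = (S₀/π) × [bracket] = (2370/π) × 0.893863 = 674.33 W/m².
Ratio Q̄_A / Q̄_B = 760.27 / 674.33 = 1.127.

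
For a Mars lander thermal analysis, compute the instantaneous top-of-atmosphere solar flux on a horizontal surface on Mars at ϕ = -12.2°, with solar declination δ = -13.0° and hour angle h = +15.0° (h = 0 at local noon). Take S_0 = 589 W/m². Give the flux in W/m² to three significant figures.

cos θ_z = sin ϕ sin δ + cos ϕ cos δ cos h = 0.047538 + 0.919914 = 0.967452.
Flux = S_0 · cos θ_z = 589 × 0.967452 = 569.8 W/m².

570 W/m²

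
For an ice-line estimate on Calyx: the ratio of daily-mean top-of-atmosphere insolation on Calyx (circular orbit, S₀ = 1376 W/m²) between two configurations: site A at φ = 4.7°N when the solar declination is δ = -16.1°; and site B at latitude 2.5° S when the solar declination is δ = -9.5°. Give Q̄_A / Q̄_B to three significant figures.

Q̄_A / Q̄_B ≈ 0.925

— Configuration A (φ=+4.7°):
cos H₀ = −tan(+4.7°) tan(-16.100°) = 0.0237, H₀ = 1.5471 rad.
Bracket: H₀ sin φ sin δ + cos φ cos δ sin H₀ = 1.5471×0.08194×-0.27731 + 0.99664×0.96078×0.99972 = -0.035154 + 0.957284 = 0.922130.
Q̄ = (S₀/π) × [bracket] = (1376/π) × 0.922130 = 403.89 W/m².
— Configuration B (φ=-2.5°):
cos H₀ = −tan(-2.5°) tan(-9.500°) = -0.0073, H₀ = 1.5781 rad.
Bracket: H₀ sin φ sin δ + cos φ cos δ sin H₀ = 1.5781×-0.04362×-0.16505 + 0.99905×0.98629×0.99997 = 0.011362 + 0.985323 = 0.996685.
Q̄ = (S₀/π) × [bracket] = (1376/π) × 0.996685 = 436.54 W/m².
Ratio Q̄_A / Q̄_B = 403.89 / 436.54 = 0.9252.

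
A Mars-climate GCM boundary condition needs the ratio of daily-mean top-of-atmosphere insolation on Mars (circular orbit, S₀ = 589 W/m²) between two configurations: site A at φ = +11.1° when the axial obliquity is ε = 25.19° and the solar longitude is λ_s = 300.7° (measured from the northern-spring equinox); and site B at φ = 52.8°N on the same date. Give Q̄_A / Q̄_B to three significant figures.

— Configuration A (φ=+11.1°):
Solar declination: sin δ = sin ε · sin λ_s = sin 25.19° × sin 300.7° = -0.36597, so δ = -21.467°.
cos H₀ = −tan(+11.1°) tan(-21.467°) = 0.0772, H₀ = 1.4936 rad.
Bracket: H₀ sin φ sin δ + cos φ cos δ sin H₀ = 1.4936×0.19252×-0.36597 + 0.98129×0.93063×0.99702 = -0.105234 + 0.910497 = 0.805263.
Q̄ = (S₀/π) × [bracket] = (589/π) × 0.805263 = 150.97 W/m².
— Configuration B (φ=+52.8°):
cos H₀ = −tan(+52.8°) tan(-21.467°) = 0.5181, H₀ = 1.0262 rad.
Bracket: H₀ sin φ sin δ + cos φ cos δ sin H₀ = 1.0262×0.79653×-0.36597 + 0.60460×0.93063×0.85533 = -0.299144 + 0.481259 = 0.182115.
Q̄ = (S₀/π) × [bracket] = (589/π) × 0.182115 = 34.144 W/m².
Ratio Q̄_A / Q̄_B = 150.97 / 34.144 = 4.422.

Q̄_A / Q̄_B ≈ 4.42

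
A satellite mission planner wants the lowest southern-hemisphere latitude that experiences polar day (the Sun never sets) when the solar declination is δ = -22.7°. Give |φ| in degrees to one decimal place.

|φ| = 67.3°

Polar day requires cos H₀ = −tan φ tan δ ≤ −1, i.e. tan φ tan δ ≥ 1.
The boundary is |tan φ| · |tan δ| = 1, so |φ| = 90° − |δ| = 90° − 22.7° = 67.3° in the southern hemisphere.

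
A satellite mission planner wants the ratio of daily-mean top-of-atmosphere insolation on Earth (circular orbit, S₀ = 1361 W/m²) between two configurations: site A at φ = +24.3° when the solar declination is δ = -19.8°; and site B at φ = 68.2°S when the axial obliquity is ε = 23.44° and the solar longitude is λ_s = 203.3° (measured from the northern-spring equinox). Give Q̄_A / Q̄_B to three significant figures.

— Configuration A (φ=+24.3°):
cos H₀ = −tan(+24.3°) tan(-19.800°) = 0.1626, H₀ = 1.4075 rad.
Bracket: H₀ sin φ sin δ + cos φ cos δ sin H₀ = 1.4075×0.41151×-0.33874 + 0.91140×0.94088×0.98670 = -0.196198 + 0.846113 = 0.649915.
Q̄ = (S₀/π) × [bracket] = (1361/π) × 0.649915 = 281.56 W/m².
— Configuration B (φ=-68.2°):
Solar declination: sin δ = sin ε · sin λ_s = sin 23.44° × sin 203.3° = -0.15734, so δ = -9.053°.
cos H₀ = −tan(-68.2°) tan(-9.053°) = -0.3983, H₀ = 1.9805 rad.
Bracket: H₀ sin φ sin δ + cos φ cos δ sin H₀ = 1.9805×-0.92849×-0.15734 + 0.37137×0.98754×0.91723 = 0.289329 + 0.336387 = 0.625716.
Q̄ = (S₀/π) × [bracket] = (1361/π) × 0.625716 = 271.07 W/m².
Ratio Q̄_A / Q̄_B = 281.56 / 271.07 = 1.039.

Q̄_A / Q̄_B ≈ 1.04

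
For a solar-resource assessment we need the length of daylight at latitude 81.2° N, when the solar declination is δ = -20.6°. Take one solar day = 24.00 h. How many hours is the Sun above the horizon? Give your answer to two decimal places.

0.00 h

cos h₀ = −tan ϕ · tan δ = 2.4280 ≥ 1, so the Sun never rises (polar night) and h₀ = 0.
Daylight = 2h₀/(2π) × 24.00 h = (0.0000/π) × 24.00 = 0.00 h.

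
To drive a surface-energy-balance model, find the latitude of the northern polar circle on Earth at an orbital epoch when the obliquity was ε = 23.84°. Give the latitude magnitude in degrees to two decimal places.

The polar circle is the lowest latitude that experiences at least one full rotation of continuous daylight at the northern-summer solstice; it lies at |ϕ| = 90° − ε = 90° − 23.84° = 66.16°.

66.16°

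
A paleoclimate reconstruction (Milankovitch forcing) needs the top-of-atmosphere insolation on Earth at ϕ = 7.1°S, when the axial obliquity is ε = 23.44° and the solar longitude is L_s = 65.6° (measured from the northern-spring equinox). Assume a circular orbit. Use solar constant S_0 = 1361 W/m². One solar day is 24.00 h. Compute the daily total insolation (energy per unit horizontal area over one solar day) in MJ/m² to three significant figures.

32.0 MJ/m²

Solar declination: sin δ = sin ε · sin L_s = sin 23.44° × sin 65.6° = 0.36226, so δ = +21.239°.
cos h₀ = −tan(-7.1°) tan(+21.239°) = 0.0484, h₀ = 1.5224 rad.
Bracket: h₀ sin ϕ sin δ + cos ϕ cos δ sin h₀ = 1.5224×-0.12360×0.36226 + 0.99233×0.93208×0.99883 = -0.068166 + 0.923849 = 0.855683.
Q̄ = (S_0/π) × [bracket] = (1361/π) × 0.855683 = 370.70 W/m².
Daily total = Q̄ × 24.00 h × 3600 s/h = 370.70 × 24.00 × 3600 / 10⁶ = 32.03 MJ/m².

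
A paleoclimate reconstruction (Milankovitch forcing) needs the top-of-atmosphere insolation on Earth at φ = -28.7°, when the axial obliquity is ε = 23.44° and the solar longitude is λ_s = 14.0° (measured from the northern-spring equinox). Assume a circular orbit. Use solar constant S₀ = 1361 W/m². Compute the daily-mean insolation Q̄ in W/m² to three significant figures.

Q̄ ≈ 347 W/m²

Solar declination: sin δ = sin ε · sin λ_s = sin 23.44° × sin 14.0° = 0.09623, so δ = +5.522°.
cos H₀ = −tan(-28.7°) tan(+5.522°) = 0.0529, H₀ = 1.5178 rad.
Bracket: H₀ sin φ sin δ + cos φ cos δ sin H₀ = 1.5178×-0.48022×0.09623 + 0.87715×0.99536×0.99860 = -0.070140 + 0.871858 = 0.801718.
Q̄ = (S₀/π) × [bracket] = (1361/π) × 0.801718 = 347.3 W/m².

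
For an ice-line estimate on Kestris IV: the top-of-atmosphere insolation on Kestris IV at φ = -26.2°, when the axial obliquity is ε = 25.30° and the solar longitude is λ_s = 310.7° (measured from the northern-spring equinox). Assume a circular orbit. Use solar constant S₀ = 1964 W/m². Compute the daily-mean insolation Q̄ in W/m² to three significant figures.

Q̄ ≈ 679 W/m²

Solar declination: sin δ = sin ε · sin λ_s = sin 25.30° × sin 310.7° = -0.32399, so δ = -18.905°.
cos H₀ = −tan(-26.2°) tan(-18.905°) = -0.1685, H₀ = 1.7401 rad.
Bracket: H₀ sin φ sin δ + cos φ cos δ sin H₀ = 1.7401×-0.44151×-0.32399 + 0.89726×0.94606×0.98570 = 0.248912 + 0.836723 = 1.085635.
Q̄ = (S₀/π) × [bracket] = (1964/π) × 1.085635 = 678.7 W/m².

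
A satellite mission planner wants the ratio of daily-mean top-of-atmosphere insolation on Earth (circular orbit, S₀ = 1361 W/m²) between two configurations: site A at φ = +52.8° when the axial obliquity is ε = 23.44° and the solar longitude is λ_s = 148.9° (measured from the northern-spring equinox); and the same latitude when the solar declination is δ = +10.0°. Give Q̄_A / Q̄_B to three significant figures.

— Configuration A (φ=+52.8°):
Solar declination: sin δ = sin ε · sin λ_s = sin 23.44° × sin 148.9° = 0.20547, so δ = +11.857°.
cos H₀ = −tan(+52.8°) tan(+11.857°) = -0.2766, H₀ = 1.8511 rad.
Bracket: H₀ sin φ sin δ + cos φ cos δ sin H₀ = 1.8511×0.79653×0.20547 + 0.60460×0.97866×0.96099 = 0.302957 + 0.568616 = 0.871573.
Q̄ = (S₀/π) × [bracket] = (1361/π) × 0.871573 = 377.58 W/m².
— Configuration B (φ=+52.8°):
cos H₀ = −tan(+52.8°) tan(+10.000°) = -0.2323, H₀ = 1.8052 rad.
Bracket: H₀ sin φ sin δ + cos φ cos δ sin H₀ = 1.8052×0.79653×0.17365 + 0.60460×0.98481×0.97264 = 0.249691 + 0.579126 = 0.828817.
Q̄ = (S₀/π) × [bracket] = (1361/π) × 0.828817 = 359.06 W/m².
Ratio Q̄_A / Q̄_B = 377.58 / 359.06 = 1.052.

Q̄_A / Q̄_B ≈ 1.05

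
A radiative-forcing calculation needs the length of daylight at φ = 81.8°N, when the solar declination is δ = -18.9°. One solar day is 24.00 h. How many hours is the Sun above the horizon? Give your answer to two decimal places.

0.00 h

cos H₀ = −tan φ · tan δ = 2.3759 ≥ 1, so the Sun never rises (polar night) and H₀ = 0.
Daylight = 2H₀/(2π) × 24.00 h = (0.0000/π) × 24.00 = 0.00 h.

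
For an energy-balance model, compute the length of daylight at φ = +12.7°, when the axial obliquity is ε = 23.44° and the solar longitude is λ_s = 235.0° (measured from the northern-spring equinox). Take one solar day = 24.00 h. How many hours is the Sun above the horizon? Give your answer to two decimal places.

11.41 h

Solar declination: sin δ = sin ε · sin λ_s = sin 23.44° × sin 235.0° = -0.32585, so δ = -19.017°.
cos H₀ = −tan φ · tan δ = −tan(+12.7°) × tan(-19.017°) = 0.0777, so H₀ = 1.4930 rad = 85.55°.
Daylight = 2H₀/(2π) × 24.00 h = (1.4930/π) × 24.00 = 11.41 h.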